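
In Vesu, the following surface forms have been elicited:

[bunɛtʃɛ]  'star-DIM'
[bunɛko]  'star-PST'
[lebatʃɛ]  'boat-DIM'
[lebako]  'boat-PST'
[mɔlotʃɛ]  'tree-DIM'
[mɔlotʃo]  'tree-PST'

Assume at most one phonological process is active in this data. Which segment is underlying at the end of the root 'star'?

The stem for 'star' ends in [tʃ] in [bunɛtʃɛ] but [k] in [bunɛko].
If /tʃ/ were underlying and a rule turned it into [k] before the PST suffix, 'tree' would also alternate; but it has [tʃ] in both [mɔlotʃɛ] and [mɔlotʃo].
So /k/ is underlying, and a rule of palatalization before a front vowel — /k/ becomes palato-alveolar [tʃ] before a front vowel — gives [tʃ].

/k/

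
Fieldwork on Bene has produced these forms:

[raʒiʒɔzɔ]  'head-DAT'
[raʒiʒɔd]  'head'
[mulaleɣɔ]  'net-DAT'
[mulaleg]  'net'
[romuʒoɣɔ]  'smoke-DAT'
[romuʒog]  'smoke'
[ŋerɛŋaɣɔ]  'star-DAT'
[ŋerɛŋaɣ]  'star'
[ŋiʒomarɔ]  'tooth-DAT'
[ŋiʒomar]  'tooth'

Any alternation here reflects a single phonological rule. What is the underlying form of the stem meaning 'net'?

The root 'net' surfaces as [mulaleɣɔ] and [mulaleg], with a stem-final [ɣ] ~ [g] alternation.
But 'star' keeps [ɣ] in both environments ([ŋerɛŋaɣɔ], [ŋerɛŋaɣ]), so there is no rule changing /ɣ/ to [g] in isolation.
Therefore /g/ is basic and [ɣ] is derived by intervocalic spirantization (voiced stops become fricatives between vowels).

/mulaleg/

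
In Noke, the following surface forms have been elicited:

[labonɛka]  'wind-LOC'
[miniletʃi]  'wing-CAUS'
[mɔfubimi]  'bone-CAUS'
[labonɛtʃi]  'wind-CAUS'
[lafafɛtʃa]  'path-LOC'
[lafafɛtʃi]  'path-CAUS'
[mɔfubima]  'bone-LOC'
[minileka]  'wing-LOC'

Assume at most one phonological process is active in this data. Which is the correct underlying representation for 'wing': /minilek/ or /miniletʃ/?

/minilek/

'wing' shows [tʃ] ~ [k] at the end of the stem ([miniletʃi] vs [minileka]).
Compare 'path', with invariant [tʃ] in [lafafɛtʃi] and [lafafɛtʃa]: an analysis with underlying /tʃ/ and a rule producing [k] before the LOC suffix would wrongly predict alternation here too.
The alternation reflects palatalization before a front vowel: /k/ becomes palato-alveolar [tʃ] before a front vowel. /k/ is underlying.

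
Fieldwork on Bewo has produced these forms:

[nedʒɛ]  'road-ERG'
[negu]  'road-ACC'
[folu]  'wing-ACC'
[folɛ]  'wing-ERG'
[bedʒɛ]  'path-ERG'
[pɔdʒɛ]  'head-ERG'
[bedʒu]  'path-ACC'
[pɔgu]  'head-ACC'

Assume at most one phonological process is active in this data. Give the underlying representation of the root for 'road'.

The stem for 'road' ends in [g] in [negu] but [dʒ] in [nedʒɛ].
If /dʒ/ were underlying and a rule turned it into [g] before the ACC suffix, 'path' would also alternate; but it has [dʒ] in both [bedʒu] and [bedʒɛ].
So /g/ is underlying, and a rule of palatalization before a front vowel — /g/ becomes palato-alveolar [dʒ] before a front vowel — gives [dʒ].

/neg/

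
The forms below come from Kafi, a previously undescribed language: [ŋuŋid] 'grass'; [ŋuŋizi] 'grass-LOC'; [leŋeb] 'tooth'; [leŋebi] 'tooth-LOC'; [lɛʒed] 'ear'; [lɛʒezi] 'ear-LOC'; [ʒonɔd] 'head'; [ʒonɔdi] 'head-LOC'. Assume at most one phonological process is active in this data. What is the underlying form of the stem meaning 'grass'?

In [ŋuŋid] and [ŋuŋizi] the final segment of 'grass' alternates: [d] ~ [z].
If /d/ were underlying and a rule turned it into [z] before the LOC suffix, 'head' would also alternate; but it has [d] in both [ʒonɔd] and [ʒonɔdi].
The alternation reflects word-final hardening: voiced fricatives become stops word-finally. /z/ is underlying.
The underlying form of 'grass' is therefore /ŋuŋiz/.

/ŋuŋiz/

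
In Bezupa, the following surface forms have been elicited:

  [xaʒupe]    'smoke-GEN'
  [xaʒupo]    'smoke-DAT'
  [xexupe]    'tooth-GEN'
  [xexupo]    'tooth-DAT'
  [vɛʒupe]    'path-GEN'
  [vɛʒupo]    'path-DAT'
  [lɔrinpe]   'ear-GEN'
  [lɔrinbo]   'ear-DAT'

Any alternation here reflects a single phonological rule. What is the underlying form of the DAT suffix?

/-bo/

The DAT morpheme has two allomorphs, [-bo] and [-po].
By contrast the GEN suffix keeps its initial [p] throughout — that segment must be underlying.
So the underlying form is /-bo/, and voiced stops become voiceless after a vowel.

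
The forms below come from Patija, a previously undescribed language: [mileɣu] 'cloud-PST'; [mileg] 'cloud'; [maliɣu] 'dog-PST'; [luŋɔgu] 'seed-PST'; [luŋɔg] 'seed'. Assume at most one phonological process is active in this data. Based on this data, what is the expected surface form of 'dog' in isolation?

[malig]

'cloud' shows [ɣ] ~ [g] at the end of the stem ([mileɣu] vs [mileg]).
The stem 'seed' ([luŋɔgu], [luŋɔg]) shows [g] unchanged in both environments, so [g] cannot be basic with [ɣ] derived before the PST suffix.
The underlying segment must be /ɣ/; voiced fricatives become stops word-finally, yielding [g] there.
The one attested form of 'dog', [maliɣu], shows underlying /maliɣ/. Applying the same rule word-finally gives [malig].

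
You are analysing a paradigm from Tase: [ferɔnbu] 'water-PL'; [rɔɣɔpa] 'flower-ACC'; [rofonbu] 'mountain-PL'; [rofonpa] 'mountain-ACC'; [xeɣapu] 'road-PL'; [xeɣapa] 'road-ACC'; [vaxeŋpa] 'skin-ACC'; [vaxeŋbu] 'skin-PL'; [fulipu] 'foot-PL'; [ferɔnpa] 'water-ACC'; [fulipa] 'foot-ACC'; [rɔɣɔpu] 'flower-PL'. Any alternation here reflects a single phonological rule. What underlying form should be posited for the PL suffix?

/-bu/

The PL morpheme has two allomorphs, [-bu] and [-pu].
By contrast the ACC suffix keeps its initial [p] throughout — that segment must be underlying.
The PL suffix is therefore /-bu/ underlyingly, with post-vocalic devoicing: voiced stops become voiceless after a vowel.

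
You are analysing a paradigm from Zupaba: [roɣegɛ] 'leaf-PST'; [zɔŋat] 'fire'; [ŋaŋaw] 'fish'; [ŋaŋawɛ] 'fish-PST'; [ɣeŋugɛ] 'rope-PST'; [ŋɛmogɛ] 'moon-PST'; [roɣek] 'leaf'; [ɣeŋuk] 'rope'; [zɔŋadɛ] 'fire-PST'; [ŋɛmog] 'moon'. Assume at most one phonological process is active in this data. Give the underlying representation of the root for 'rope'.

/ɣeŋuk/

In [ɣeŋuk] and [ɣeŋugɛ] the final segment of 'rope' alternates: [k] ~ [g].
But 'moon' keeps [g] in both environments ([ŋɛmog], [ŋɛmogɛ]), so there is no rule changing /g/ to [k] in isolation.
The alternation reflects intervocalic voicing: voiceless stops become voiced between vowels. /k/ is underlying.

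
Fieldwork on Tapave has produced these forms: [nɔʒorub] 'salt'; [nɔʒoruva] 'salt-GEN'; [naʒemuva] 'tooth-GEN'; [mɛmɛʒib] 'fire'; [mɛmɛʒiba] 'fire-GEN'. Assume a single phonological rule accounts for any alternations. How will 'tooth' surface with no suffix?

[naʒemub]

In [nɔʒorub] and [nɔʒoruva] the final segment of 'salt' alternates: [b] ~ [v].
If /b/ were underlying and a rule turned it into [v] before the GEN suffix, 'fire' would also alternate; but it has [b] in both [mɛmɛʒib] and [mɛmɛʒiba].
So /v/ is underlying, and a rule of word-final hardening — voiced fricatives become stops word-finally — gives [b].
The one attested form of 'tooth', [naʒemuva], shows underlying /naʒemuv/. Applying the same rule word-finally gives [naʒemub].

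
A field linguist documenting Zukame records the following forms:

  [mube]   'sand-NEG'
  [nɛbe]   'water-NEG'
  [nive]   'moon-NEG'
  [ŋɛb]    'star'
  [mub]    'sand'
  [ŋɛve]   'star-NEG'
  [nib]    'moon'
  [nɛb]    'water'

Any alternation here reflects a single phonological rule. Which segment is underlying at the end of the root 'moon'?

The root 'moon' surfaces as [nive] and [nib], with a stem-final [v] ~ [b] alternation.
Compare 'water', with invariant [b] in [nɛbe] and [nɛb]: an analysis with underlying /b/ and a rule producing [v] before the NEG suffix would wrongly predict alternation here too.
The underlying segment must be /v/; voiced fricatives become stops word-finally, yielding [b] there.

/v/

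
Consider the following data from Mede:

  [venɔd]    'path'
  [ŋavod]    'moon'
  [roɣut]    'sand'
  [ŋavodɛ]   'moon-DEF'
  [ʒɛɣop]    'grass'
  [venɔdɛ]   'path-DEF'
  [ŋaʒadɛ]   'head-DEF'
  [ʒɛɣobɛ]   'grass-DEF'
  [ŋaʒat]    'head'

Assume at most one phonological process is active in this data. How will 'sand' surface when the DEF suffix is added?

[roɣudɛ]

In [ŋaʒadɛ] and [ŋaʒat] the final segment of 'head' alternates: [d] ~ [t].
But 'path' keeps [d] in both environments ([venɔdɛ], [venɔd]), so there is no rule changing /d/ to [t] in isolation.
The alternation reflects intervocalic voicing: voiceless stops become voiced between vowels. /t/ is underlying.
The one attested form of 'sand', [roɣut], shows underlying /roɣut/. Applying the same rule between vowels gives [roɣudɛ].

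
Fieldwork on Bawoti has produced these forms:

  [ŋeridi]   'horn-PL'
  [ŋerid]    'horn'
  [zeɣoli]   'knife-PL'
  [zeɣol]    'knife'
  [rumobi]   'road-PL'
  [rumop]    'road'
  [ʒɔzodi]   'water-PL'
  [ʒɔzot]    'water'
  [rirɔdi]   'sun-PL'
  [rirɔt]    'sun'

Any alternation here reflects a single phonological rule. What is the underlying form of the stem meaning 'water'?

/ʒɔzot/

The root 'water' surfaces as [ʒɔzodi] and [ʒɔzot], with a stem-final [d] ~ [t] alternation.
The stem 'horn' ([ŋeridi], [ŋerid]) shows [d] unchanged in both environments, so [d] cannot be basic with [t] derived in isolation.
So /t/ is underlying, and a rule of intervocalic voicing — voiceless stops become voiced between vowels — gives [d].
So 'water' = /ʒɔzot/.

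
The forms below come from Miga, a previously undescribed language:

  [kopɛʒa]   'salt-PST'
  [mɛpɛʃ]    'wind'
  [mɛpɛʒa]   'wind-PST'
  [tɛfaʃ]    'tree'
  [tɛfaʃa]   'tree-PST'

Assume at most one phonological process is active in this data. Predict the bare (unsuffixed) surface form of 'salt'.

[kopɛʃ]

The stem for 'wind' ends in [ʃ] in [mɛpɛʃ] but [ʒ] in [mɛpɛʒa].
Compare 'tree', with invariant [ʃ] in [tɛfaʃ] and [tɛfaʃa]: an analysis with underlying /ʃ/ and a rule producing [ʒ] before the PST suffix would wrongly predict alternation here too.
Therefore /ʒ/ is basic and [ʃ] is derived by word-final obstruent devoicing (voiced obstruents become voiceless word-finally).
From [kopɛʒa] the stem 'salt' is /kopɛʒ/; word-finally this yields [kopɛʃ].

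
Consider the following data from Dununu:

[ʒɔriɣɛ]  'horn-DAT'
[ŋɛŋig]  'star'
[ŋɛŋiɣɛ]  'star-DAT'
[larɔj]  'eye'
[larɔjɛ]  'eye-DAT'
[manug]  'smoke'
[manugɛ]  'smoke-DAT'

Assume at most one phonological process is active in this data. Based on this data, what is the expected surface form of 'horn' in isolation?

[ʒɔrig]

'star' shows [g] ~ [ɣ] at the end of the stem ([ŋɛŋig] vs [ŋɛŋiɣɛ]).
Compare 'smoke', with invariant [g] in [manug] and [manugɛ]: an analysis with underlying /g/ and a rule producing [ɣ] before the DAT suffix would wrongly predict alternation here too.
The alternation reflects word-final hardening: voiced fricatives become stops word-finally. /ɣ/ is underlying.
From [ʒɔriɣɛ] the stem 'horn' is /ʒɔriɣ/; word-finally this yields [ʒɔrig].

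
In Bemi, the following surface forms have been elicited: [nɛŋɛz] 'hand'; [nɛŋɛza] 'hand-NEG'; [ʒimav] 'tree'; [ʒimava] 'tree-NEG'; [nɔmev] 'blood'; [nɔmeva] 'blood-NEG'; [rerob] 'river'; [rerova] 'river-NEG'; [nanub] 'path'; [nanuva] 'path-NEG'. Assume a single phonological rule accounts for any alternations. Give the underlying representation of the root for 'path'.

The root 'path' surfaces as [nanub] and [nanuva], with a stem-final [b] ~ [v] alternation.
But 'tree' keeps [v] in both environments ([ʒimav], [ʒimava]), so there is no rule changing /v/ to [b] in isolation.
So /b/ is underlying, and a rule of intervocalic spirantization — voiced stops become fricatives between vowels — gives [v].

/nanub/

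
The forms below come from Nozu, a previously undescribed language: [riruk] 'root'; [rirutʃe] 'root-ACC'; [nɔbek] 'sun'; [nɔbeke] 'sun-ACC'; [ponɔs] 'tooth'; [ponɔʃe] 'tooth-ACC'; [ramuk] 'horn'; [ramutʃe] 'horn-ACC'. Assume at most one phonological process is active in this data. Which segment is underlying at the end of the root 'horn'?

'horn' shows [k] ~ [tʃ] at the end of the stem ([ramuk] vs [ramutʃe]).
If /k/ were underlying and a rule turned it into [tʃ] before the ACC suffix, 'sun' would also alternate; but it has [k] in both [nɔbek] and [nɔbeke].
The alternation reflects depalatalization: palato-alveolar /tʃ/ and /ʃ/ become [k] and [s] when no front vowel follows. /tʃ/ is underlying.

/tʃ/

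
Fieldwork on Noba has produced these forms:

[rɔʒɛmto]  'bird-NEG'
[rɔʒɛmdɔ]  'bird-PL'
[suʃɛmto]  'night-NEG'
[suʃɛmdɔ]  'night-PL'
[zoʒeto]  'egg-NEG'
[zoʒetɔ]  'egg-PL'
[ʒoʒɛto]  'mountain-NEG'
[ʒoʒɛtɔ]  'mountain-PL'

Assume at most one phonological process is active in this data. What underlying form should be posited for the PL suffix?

The PL suffix surfaces as [-dɔ] and [-tɔ], depending on the final segment of the stem.
By contrast the NEG suffix keeps its initial [t] throughout — that segment must be underlying.
So the underlying form is /-dɔ/, and voiced stops become voiceless after a vowel.

/-dɔ/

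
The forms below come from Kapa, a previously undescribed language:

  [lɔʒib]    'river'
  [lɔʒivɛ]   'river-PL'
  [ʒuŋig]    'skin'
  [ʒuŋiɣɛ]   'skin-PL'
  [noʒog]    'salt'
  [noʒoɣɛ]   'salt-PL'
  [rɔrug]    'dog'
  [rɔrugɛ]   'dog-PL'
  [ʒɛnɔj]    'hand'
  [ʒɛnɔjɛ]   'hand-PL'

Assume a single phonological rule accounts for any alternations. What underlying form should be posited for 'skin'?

/ʒuŋiɣ/

In [ʒuŋig] and [ʒuŋiɣɛ] the final segment of 'skin' alternates: [g] ~ [ɣ].
But 'dog' keeps [g] in both environments ([rɔrug], [rɔrugɛ]), so there is no rule changing /g/ to [ɣ] before the PL suffix.
The alternation reflects word-final hardening: voiced fricatives become stops word-finally. /ɣ/ is underlying.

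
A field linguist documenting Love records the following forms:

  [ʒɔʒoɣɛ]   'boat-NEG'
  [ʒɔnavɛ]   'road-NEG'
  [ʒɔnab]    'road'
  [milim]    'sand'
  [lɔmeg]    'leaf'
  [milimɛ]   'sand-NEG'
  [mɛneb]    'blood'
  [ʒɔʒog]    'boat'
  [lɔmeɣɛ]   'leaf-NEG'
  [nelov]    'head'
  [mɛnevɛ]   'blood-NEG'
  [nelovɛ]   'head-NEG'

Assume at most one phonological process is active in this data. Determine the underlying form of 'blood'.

/mɛneb/

The root 'blood' surfaces as [mɛneb] and [mɛnevɛ], with a stem-final [b] ~ [v] alternation.
If /v/ were underlying and a rule turned it into [b] in isolation, 'head' would also alternate; but it has [v] in both [nelov] and [nelovɛ].
Therefore /b/ is basic and [v] is derived by intervocalic spirantization (voiced stops become fricatives between vowels).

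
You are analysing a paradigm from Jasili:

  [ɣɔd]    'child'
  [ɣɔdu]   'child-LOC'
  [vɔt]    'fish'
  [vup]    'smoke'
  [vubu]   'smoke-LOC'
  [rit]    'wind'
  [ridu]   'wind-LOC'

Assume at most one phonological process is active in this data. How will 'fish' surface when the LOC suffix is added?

[vɔdu]

The stem for 'wind' ends in [d] in [ridu] but [t] in [rit].
If /d/ were underlying and a rule turned it into [t] in isolation, 'child' would also alternate; but it has [d] in both [ɣɔdu] and [ɣɔd].
The alternation reflects intervocalic voicing: voiceless stops become voiced between vowels. /t/ is underlying.
The one attested form of 'fish', [vɔt], shows underlying /vɔt/. Applying the same rule between vowels gives [vɔdu].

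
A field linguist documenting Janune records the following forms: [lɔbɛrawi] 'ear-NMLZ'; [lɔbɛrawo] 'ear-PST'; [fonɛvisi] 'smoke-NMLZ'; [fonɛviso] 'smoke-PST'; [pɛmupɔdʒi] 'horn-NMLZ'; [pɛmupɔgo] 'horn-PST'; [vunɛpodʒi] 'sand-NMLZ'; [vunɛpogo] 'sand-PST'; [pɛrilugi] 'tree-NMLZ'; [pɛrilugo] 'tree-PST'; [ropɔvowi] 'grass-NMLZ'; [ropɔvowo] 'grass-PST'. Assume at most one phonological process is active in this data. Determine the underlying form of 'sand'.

The root 'sand' surfaces as [vunɛpodʒi] and [vunɛpogo], with a stem-final [dʒ] ~ [g] alternation.
The stem 'tree' ([pɛrilugi], [pɛrilugo]) shows [g] unchanged in both environments, so [g] cannot be basic with [dʒ] derived before the NMLZ suffix.
The underlying segment must be /dʒ/; palato-alveolar /dʒ/ becomes [g] when no front vowel follows, yielding [g] there.

/vunɛpodʒ/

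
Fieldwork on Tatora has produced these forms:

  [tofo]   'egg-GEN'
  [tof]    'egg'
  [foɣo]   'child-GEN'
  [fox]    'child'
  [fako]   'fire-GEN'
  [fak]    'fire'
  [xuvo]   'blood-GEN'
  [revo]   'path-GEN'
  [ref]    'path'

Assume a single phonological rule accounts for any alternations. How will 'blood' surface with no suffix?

[xuf]

In [revo] and [ref] the final segment of 'path' alternates: [v] ~ [f].
Compare 'egg', with invariant [f] in [tofo] and [tof]: an analysis with underlying /f/ and a rule producing [v] before the GEN suffix would wrongly predict alternation here too.
Therefore /v/ is basic and [f] is derived by word-final obstruent devoicing (voiced obstruents become voiceless word-finally).
The one attested form of 'blood', [xuvo], shows underlying /xuv/. Applying the same rule word-finally gives [xuf].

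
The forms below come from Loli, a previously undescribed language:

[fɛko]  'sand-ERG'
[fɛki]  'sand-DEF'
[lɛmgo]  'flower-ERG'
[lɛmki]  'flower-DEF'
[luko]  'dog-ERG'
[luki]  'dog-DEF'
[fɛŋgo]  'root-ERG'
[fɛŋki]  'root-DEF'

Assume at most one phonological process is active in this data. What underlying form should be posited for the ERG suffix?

The ERG morpheme has two allomorphs, [-go] and [-ko].
The DEF suffix, which begins with [k], is invariant after every stem; so [k] is not altered by any rule here.
So the underlying form is /-go/, and voiced stops become voiceless after a vowel.

/-go/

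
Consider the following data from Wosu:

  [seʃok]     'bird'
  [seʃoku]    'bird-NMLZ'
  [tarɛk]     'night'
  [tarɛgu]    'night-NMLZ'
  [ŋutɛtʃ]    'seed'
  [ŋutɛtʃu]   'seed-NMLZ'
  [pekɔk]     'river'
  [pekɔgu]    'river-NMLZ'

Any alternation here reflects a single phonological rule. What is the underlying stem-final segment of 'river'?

/g/

The root 'river' surfaces as [pekɔk] and [pekɔgu], with a stem-final [k] ~ [g] alternation.
But 'bird' keeps [k] in both environments ([seʃok], [seʃoku]), so there is no rule changing /k/ to [g] before the NMLZ suffix.
So /g/ is underlying, and a rule of word-final obstruent devoicing — voiced obstruents become voiceless word-finally — gives [k].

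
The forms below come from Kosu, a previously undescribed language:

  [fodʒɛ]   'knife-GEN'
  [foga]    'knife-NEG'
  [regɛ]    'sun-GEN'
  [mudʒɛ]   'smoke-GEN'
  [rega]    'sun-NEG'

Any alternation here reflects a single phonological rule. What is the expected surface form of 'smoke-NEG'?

[muga]

The stem for 'knife' ends in [dʒ] in [fodʒɛ] but [g] in [foga].
Compare 'sun', with invariant [g] in [regɛ] and [rega]: an analysis with underlying /g/ and a rule producing [dʒ] before the GEN suffix would wrongly predict alternation here too.
So /dʒ/ is underlying, and a rule of depalatalization — palato-alveolar /dʒ/ becomes [g] when no front vowel follows — gives [g].
The one attested form of 'smoke', [mudʒɛ], shows underlying /mudʒ/. Applying the same rule when no front vowel follows gives [muga].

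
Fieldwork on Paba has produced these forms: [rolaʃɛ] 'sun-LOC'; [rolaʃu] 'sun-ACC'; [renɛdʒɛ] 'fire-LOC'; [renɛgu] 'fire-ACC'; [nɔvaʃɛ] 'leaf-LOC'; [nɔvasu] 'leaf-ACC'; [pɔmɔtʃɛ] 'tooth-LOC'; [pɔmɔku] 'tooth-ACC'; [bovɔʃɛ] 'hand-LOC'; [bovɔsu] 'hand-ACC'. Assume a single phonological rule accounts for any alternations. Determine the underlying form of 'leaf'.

The root 'leaf' surfaces as [nɔvaʃɛ] and [nɔvasu], with a stem-final [ʃ] ~ [s] alternation.
Compare 'sun', with invariant [ʃ] in [rolaʃɛ] and [rolaʃu]: an analysis with underlying /ʃ/ and a rule producing [s] before the ACC suffix would wrongly predict alternation here too.
The underlying segment must be /s/; /k/, /g/ and /s/ become palato-alveolar [tʃ], [dʒ] and [ʃ] before a front vowel, yielding [ʃ] there.
The underlying form of 'leaf' is therefore /nɔvas/.

/nɔvas/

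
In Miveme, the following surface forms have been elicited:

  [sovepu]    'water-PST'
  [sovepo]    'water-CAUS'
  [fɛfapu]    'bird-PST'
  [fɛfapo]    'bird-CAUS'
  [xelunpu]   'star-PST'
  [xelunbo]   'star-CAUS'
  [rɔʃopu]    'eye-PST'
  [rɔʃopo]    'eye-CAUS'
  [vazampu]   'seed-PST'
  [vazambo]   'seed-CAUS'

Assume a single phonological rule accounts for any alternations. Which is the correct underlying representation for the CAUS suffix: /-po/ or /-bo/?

/-bo/

The CAUS morpheme has two allomorphs, [-bo] and [-po].
By contrast the PST suffix keeps its initial [p] throughout — that segment must be underlying.
The CAUS suffix is therefore /-bo/ underlyingly, with post-vocalic devoicing: voiced stops become voiceless after a vowel.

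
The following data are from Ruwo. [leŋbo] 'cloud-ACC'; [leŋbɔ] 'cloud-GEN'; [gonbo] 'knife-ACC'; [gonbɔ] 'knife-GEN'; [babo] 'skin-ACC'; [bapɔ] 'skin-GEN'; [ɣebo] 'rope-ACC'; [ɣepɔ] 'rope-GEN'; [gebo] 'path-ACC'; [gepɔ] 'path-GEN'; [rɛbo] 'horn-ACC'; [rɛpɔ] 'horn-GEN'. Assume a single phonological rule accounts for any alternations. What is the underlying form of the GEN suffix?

/-pɔ/

The GEN morpheme has two allomorphs, [-bɔ] and [-pɔ].
The ACC suffix, which begins with [b], is invariant after every stem; so [b] is not altered by any rule here.
So the underlying form is /-pɔ/, and voiceless stops become voiced after a nasal.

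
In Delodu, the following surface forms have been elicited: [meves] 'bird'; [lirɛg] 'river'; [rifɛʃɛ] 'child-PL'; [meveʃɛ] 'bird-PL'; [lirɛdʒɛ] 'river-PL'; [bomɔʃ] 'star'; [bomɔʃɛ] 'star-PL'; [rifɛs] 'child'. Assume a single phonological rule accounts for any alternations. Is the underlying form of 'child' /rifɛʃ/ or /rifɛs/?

/rifɛs/

In [rifɛs] and [rifɛʃɛ] the final segment of 'child' alternates: [s] ~ [ʃ].
The stem 'star' ([bomɔʃ], [bomɔʃɛ]) shows [ʃ] unchanged in both environments, so [ʃ] cannot be basic with [s] derived in isolation.
So /s/ is underlying, and a rule of palatalization before a front vowel — /g/ and /s/ become palato-alveolar [dʒ] and [ʃ] before a front vowel — gives [ʃ].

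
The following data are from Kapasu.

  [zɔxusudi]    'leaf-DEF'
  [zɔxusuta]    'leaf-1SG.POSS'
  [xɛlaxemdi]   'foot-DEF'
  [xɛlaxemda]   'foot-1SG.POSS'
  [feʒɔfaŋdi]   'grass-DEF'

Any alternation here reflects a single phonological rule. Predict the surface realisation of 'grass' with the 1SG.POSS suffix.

The 1SG.POSS morpheme has two allomorphs, [-da] and [-ta].
By contrast the DEF suffix keeps its initial [d] throughout — that segment must be underlying.
The 1SG.POSS suffix is therefore /-ta/ underlyingly, with post-nasal voicing: voiceless stops become voiced after a nasal.
After 'grass', which ends in a nasal, the suffix surfaces as [-da], giving [feʒɔfaŋda].

[feʒɔfaŋda]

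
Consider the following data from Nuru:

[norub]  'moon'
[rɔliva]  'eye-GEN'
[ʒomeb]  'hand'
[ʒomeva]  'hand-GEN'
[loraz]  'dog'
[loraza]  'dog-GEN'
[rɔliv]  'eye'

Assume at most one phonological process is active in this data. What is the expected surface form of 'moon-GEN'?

[noruva]

The root 'hand' surfaces as [ʒomeva] and [ʒomeb], with a stem-final [v] ~ [b] alternation.
Compare 'eye', with invariant [v] in [rɔliva] and [rɔliv]: an analysis with underlying /v/ and a rule producing [b] in isolation would wrongly predict alternation here too.
The alternation reflects intervocalic spirantization: voiced stops become fricatives between vowels. /b/ is underlying.
The one attested form of 'moon', [norub], shows underlying /norub/. Applying the same rule between vowels gives [noruva].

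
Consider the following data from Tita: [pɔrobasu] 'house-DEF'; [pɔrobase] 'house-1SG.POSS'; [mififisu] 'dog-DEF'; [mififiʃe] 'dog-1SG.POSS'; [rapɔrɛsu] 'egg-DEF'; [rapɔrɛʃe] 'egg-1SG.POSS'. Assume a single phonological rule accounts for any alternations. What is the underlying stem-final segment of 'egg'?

/ʃ/

In [rapɔrɛsu] and [rapɔrɛʃe] the final segment of 'egg' alternates: [s] ~ [ʃ].
Compare 'house', with invariant [s] in [pɔrobasu] and [pɔrobase]: an analysis with underlying /s/ and a rule producing [ʃ] before the 1SG.POSS suffix would wrongly predict alternation here too.
The alternation reflects depalatalization: palato-alveolar /ʃ/ becomes [s] when no front vowel follows. /ʃ/ is underlying.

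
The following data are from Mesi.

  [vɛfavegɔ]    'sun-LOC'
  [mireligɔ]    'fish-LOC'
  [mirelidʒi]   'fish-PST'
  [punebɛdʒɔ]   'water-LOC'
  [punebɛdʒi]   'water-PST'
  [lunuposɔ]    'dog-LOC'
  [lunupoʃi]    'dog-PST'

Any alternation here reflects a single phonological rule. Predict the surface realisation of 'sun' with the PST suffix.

[vɛfavedʒi]

The stem for 'fish' ends in [g] in [mireligɔ] but [dʒ] in [mirelidʒi].
The stem 'water' ([punebɛdʒɔ], [punebɛdʒi]) shows [dʒ] unchanged in both environments, so [dʒ] cannot be basic with [g] derived before the LOC suffix.
Therefore /g/ is basic and [dʒ] is derived by palatalization before a front vowel (/g/ and /s/ become palato-alveolar [dʒ] and [ʃ] before a front vowel).
The one attested form of 'sun', [vɛfavegɔ], shows underlying /vɛfaveg/. Applying the same rule before a front vowel gives [vɛfavedʒi].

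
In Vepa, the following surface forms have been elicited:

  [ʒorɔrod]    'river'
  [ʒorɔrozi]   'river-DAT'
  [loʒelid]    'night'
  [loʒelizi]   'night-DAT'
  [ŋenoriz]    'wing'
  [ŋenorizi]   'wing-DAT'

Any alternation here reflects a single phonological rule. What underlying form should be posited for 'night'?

'night' shows [d] ~ [z] at the end of the stem ([loʒelid] vs [loʒelizi]).
If /z/ were underlying and a rule turned it into [d] in isolation, 'wing' would also alternate; but it has [z] in both [ŋenoriz] and [ŋenorizi].
Therefore /d/ is basic and [z] is derived by intervocalic spirantization (voiced stops become fricatives between vowels).
The underlying form of 'night' is therefore /loʒelid/.

/loʒelid/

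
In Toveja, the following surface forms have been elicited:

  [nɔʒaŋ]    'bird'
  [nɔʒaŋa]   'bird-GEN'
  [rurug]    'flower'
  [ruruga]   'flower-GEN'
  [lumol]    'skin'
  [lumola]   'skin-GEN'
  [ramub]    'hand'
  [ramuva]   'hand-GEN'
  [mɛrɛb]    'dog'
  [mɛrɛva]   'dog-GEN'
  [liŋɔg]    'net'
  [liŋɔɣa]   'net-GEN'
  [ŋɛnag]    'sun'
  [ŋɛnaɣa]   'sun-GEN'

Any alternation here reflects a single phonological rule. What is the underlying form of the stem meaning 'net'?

/liŋɔɣ/

'net' shows [g] ~ [ɣ] at the end of the stem ([liŋɔg] vs [liŋɔɣa]).
Compare 'flower', with invariant [g] in [rurug] and [ruruga]: an analysis with underlying /g/ and a rule producing [ɣ] before the GEN suffix would wrongly predict alternation here too.
Therefore /ɣ/ is basic and [g] is derived by word-final hardening (voiced fricatives become stops word-finally).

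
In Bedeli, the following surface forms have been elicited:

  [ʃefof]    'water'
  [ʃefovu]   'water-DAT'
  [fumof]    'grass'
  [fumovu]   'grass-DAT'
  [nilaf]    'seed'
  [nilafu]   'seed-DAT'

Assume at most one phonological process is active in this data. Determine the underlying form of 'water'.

/ʃefov/

The stem for 'water' ends in [f] in [ʃefof] but [v] in [ʃefovu].
If /f/ were underlying and a rule turned it into [v] before the DAT suffix, 'seed' would also alternate; but it has [f] in both [nilaf] and [nilafu].
The alternation reflects word-final obstruent devoicing: voiced obstruents become voiceless word-finally. /v/ is underlying.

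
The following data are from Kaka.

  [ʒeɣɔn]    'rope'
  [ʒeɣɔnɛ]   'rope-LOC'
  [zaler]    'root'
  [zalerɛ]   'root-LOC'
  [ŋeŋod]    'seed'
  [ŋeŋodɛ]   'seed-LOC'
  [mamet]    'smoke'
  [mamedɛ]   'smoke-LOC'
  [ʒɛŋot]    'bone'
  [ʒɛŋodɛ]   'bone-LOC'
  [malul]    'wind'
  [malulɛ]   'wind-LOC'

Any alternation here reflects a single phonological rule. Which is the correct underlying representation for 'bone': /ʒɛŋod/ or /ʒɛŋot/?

/ʒɛŋot/

In [ʒɛŋot] and [ʒɛŋodɛ] the final segment of 'bone' alternates: [t] ~ [d].
Compare 'seed', with invariant [d] in [ŋeŋod] and [ŋeŋodɛ]: an analysis with underlying /d/ and a rule producing [t] in isolation would wrongly predict alternation here too.
The alternation reflects intervocalic voicing: voiceless stops become voiced between vowels. /t/ is underlying.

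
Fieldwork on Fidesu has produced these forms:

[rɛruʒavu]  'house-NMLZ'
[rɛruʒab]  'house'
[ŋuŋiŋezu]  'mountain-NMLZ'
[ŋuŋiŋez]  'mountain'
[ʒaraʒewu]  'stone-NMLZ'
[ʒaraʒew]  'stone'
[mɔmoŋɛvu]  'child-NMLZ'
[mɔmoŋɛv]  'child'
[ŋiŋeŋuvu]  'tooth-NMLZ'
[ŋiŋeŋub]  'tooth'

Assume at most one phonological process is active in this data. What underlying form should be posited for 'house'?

/rɛruʒab/

'house' shows [v] ~ [b] at the end of the stem ([rɛruʒavu] vs [rɛruʒab]).
But 'child' keeps [v] in both environments ([mɔmoŋɛvu], [mɔmoŋɛv]), so there is no rule changing /v/ to [b] in isolation.
Therefore /b/ is basic and [v] is derived by intervocalic spirantization (voiced stops become fricatives between vowels).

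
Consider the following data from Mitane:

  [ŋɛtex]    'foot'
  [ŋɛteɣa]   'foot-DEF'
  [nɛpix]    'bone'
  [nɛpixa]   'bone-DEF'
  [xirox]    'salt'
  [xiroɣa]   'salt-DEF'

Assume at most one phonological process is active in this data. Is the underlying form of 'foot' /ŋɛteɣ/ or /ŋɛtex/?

'foot' shows [x] ~ [ɣ] at the end of the stem ([ŋɛtex] vs [ŋɛteɣa]).
The stem 'bone' ([nɛpix], [nɛpixa]) shows [x] unchanged in both environments, so [x] cannot be basic with [ɣ] derived before the DEF suffix.
The alternation reflects word-final obstruent devoicing: voiced obstruents become voiceless word-finally. /ɣ/ is underlying.

/ŋɛteɣ/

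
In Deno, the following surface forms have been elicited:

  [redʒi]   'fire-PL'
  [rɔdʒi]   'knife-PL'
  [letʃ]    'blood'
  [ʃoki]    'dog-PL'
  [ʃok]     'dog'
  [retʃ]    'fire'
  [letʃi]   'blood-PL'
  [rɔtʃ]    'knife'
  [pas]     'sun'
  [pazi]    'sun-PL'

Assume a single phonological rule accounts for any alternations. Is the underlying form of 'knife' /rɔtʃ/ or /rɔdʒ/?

/rɔdʒ/

The root 'knife' surfaces as [rɔdʒi] and [rɔtʃ], with a stem-final [dʒ] ~ [tʃ] alternation.
If /tʃ/ were underlying and a rule turned it into [dʒ] before the PL suffix, 'blood' would also alternate; but it has [tʃ] in both [letʃi] and [letʃ].
The alternation reflects word-final obstruent devoicing: voiced obstruents become voiceless word-finally. /dʒ/ is underlying.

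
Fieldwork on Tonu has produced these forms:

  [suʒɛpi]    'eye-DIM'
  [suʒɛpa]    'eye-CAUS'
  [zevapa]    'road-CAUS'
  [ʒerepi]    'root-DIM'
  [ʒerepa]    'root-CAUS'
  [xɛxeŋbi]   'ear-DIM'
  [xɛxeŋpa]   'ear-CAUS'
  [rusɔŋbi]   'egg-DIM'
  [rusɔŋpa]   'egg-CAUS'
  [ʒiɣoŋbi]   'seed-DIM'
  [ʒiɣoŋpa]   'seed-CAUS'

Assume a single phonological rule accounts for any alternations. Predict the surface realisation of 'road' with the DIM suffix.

[zevapi]

The DIM suffix surfaces as [-bi] and [-pi], depending on the final segment of the stem.
The CAUS suffix, which begins with [p], is invariant after every stem; so [p] is not altered by any rule here.
So the underlying form is /-bi/, and voiced stops become voiceless after a vowel.
After 'road', which ends in a vowel, the suffix surfaces as [-pi], giving [zevapi].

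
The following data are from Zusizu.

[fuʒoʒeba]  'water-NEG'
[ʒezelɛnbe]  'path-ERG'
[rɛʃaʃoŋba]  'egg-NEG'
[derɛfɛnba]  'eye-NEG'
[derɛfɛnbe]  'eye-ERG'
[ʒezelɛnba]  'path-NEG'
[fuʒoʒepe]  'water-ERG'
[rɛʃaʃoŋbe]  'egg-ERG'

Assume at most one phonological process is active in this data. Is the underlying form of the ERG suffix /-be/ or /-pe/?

The ERG suffix surfaces as [-be] and [-pe], depending on the final segment of the stem.
By contrast the NEG suffix keeps its initial [b] throughout — that segment must be underlying.
The ERG suffix is therefore /-pe/ underlyingly, with post-nasal voicing: voiceless stops become voiced after a nasal.

/-pe/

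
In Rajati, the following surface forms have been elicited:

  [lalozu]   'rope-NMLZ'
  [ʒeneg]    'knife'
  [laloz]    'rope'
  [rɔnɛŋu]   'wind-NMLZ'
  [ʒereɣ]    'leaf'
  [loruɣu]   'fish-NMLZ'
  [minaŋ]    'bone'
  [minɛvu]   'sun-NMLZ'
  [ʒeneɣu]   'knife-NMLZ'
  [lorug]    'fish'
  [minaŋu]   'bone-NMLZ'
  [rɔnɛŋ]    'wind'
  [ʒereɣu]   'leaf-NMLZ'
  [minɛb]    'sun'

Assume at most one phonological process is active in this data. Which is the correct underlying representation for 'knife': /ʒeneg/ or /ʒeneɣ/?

/ʒeneg/

In [ʒeneg] and [ʒeneɣu] the final segment of 'knife' alternates: [g] ~ [ɣ].
Compare 'leaf', with invariant [ɣ] in [ʒereɣ] and [ʒereɣu]: an analysis with underlying /ɣ/ and a rule producing [g] in isolation would wrongly predict alternation here too.
The underlying segment must be /g/; voiced stops become fricatives between vowels, yielding [ɣ] there.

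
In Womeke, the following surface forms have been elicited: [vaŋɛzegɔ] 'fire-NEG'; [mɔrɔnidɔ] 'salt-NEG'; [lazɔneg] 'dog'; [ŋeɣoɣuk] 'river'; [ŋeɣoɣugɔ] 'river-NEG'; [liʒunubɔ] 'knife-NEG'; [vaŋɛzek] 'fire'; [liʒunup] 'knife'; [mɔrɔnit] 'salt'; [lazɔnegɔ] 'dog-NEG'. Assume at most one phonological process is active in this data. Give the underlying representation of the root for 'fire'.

/vaŋɛzek/

In [vaŋɛzek] and [vaŋɛzegɔ] the final segment of 'fire' alternates: [k] ~ [g].
If /g/ were underlying and a rule turned it into [k] in isolation, 'dog' would also alternate; but it has [g] in both [lazɔneg] and [lazɔnegɔ].
So /k/ is underlying, and a rule of intervocalic voicing — voiceless stops become voiced between vowels — gives [g].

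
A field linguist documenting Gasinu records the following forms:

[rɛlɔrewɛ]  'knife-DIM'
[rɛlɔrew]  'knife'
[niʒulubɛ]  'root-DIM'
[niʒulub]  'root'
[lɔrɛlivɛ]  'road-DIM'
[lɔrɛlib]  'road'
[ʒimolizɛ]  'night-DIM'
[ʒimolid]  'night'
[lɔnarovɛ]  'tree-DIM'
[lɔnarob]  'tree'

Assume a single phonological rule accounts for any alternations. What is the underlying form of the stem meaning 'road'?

/lɔrɛliv/

The root 'road' surfaces as [lɔrɛlivɛ] and [lɔrɛlib], with a stem-final [v] ~ [b] alternation.
The stem 'root' ([niʒulubɛ], [niʒulub]) shows [b] unchanged in both environments, so [b] cannot be basic with [v] derived before the DIM suffix.
The alternation reflects word-final hardening: voiced fricatives become stops word-finally. /v/ is underlying.
The underlying form of 'road' is therefore /lɔrɛliv/.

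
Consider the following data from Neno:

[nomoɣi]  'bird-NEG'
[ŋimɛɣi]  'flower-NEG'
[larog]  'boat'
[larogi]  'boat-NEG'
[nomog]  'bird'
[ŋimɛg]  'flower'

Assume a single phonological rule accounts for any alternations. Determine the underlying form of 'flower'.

/ŋimɛɣ/

The stem for 'flower' ends in [ɣ] in [ŋimɛɣi] but [g] in [ŋimɛg].
Compare 'boat', with invariant [g] in [larogi] and [larog]: an analysis with underlying /g/ and a rule producing [ɣ] before the NEG suffix would wrongly predict alternation here too.
Therefore /ɣ/ is basic and [g] is derived by word-final hardening (voiced fricatives become stops word-finally).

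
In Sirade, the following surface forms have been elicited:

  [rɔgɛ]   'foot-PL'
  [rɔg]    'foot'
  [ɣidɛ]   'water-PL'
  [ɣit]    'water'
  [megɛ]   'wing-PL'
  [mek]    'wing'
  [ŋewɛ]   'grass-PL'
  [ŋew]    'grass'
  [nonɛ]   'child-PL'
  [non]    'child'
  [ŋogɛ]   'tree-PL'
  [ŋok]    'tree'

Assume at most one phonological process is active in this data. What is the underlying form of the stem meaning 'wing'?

/mek/

The root 'wing' surfaces as [megɛ] and [mek], with a stem-final [g] ~ [k] alternation.
Compare 'foot', with invariant [g] in [rɔgɛ] and [rɔg]: an analysis with underlying /g/ and a rule producing [k] in isolation would wrongly predict alternation here too.
The underlying segment must be /k/; voiceless stops become voiced between vowels, yielding [g] there.
The underlying form of 'wing' is therefore /mek/.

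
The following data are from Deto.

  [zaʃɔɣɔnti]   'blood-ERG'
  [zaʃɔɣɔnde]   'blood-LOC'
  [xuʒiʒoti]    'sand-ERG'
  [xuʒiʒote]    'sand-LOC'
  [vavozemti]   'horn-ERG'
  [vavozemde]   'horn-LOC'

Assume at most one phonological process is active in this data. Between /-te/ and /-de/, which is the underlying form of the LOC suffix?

The LOC morpheme has two allomorphs, [-de] and [-te].
The ERG suffix, which begins with [t], is invariant after every stem; so [t] is not altered by any rule here.
So the underlying form is /-de/, and voiced stops become voiceless after a vowel.

/-de/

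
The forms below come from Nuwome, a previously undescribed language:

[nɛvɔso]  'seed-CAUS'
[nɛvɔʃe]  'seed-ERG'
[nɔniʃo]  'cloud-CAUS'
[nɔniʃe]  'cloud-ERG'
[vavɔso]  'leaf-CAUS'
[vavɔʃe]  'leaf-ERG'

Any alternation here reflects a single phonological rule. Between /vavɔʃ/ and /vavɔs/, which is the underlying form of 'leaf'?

In [vavɔso] and [vavɔʃe] the final segment of 'leaf' alternates: [s] ~ [ʃ].
Compare 'cloud', with invariant [ʃ] in [nɔniʃo] and [nɔniʃe]: an analysis with underlying /ʃ/ and a rule producing [s] before the CAUS suffix would wrongly predict alternation here too.
The underlying segment must be /s/; /s/ becomes palato-alveolar [ʃ] before a front vowel, yielding [ʃ] there.

/vavɔs/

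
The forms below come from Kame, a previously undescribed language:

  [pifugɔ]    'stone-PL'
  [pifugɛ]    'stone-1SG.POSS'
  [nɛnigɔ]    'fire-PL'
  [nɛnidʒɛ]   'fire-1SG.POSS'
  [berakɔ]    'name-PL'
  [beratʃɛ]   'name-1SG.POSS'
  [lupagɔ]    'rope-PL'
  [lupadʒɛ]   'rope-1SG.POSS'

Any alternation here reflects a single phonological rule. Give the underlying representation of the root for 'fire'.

'fire' shows [g] ~ [dʒ] at the end of the stem ([nɛnigɔ] vs [nɛnidʒɛ]).
Compare 'stone', with invariant [g] in [pifugɔ] and [pifugɛ]: an analysis with underlying /g/ and a rule producing [dʒ] before the 1SG.POSS suffix would wrongly predict alternation here too.
Therefore /dʒ/ is basic and [g] is derived by depalatalization (palato-alveolar /tʃ/ and /dʒ/ become [k] and [g] when no front vowel follows).
So 'fire' = /nɛnidʒ/.

/nɛnidʒ/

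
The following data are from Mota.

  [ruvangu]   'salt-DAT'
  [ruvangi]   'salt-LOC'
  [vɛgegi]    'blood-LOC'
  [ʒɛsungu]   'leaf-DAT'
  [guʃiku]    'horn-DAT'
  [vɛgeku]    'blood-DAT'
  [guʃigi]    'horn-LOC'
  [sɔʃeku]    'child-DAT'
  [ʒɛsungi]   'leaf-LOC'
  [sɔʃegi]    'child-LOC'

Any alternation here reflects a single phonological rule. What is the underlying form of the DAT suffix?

The DAT suffix surfaces as [-gu] and [-ku], depending on the final segment of the stem.
By contrast the LOC suffix keeps its initial [g] throughout — that segment must be underlying.
So the underlying form is /-ku/, and voiceless stops become voiced after a nasal.

/-ku/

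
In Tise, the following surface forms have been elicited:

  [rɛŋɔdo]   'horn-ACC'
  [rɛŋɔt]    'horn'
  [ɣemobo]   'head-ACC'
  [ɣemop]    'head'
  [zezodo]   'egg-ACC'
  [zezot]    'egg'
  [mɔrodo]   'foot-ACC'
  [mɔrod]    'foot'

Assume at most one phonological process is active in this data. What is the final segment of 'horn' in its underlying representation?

The root 'horn' surfaces as [rɛŋɔdo] and [rɛŋɔt], with a stem-final [d] ~ [t] alternation.
But 'foot' keeps [d] in both environments ([mɔrodo], [mɔrod]), so there is no rule changing /d/ to [t] in isolation.
The underlying segment must be /t/; voiceless stops become voiced between vowels, yielding [d] there.

/t/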